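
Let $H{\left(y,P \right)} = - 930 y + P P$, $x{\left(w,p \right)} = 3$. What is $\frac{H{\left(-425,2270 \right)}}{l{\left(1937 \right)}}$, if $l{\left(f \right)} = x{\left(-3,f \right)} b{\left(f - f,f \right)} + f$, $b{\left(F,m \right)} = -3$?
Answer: $\frac{2774075}{964} \approx 2877.7$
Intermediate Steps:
$H{\left(y,P \right)} = P^{2} - 930 y$ ($H{\left(y,P \right)} = - 930 y + P^{2} = P^{2} - 930 y$)
$l{\left(f \right)} = -9 + f$ ($l{\left(f \right)} = 3 \left(-3\right) + f = -9 + f$)
$\frac{H{\left(-425,2270 \right)}}{l{\left(1937 \right)}} = \frac{2270^{2} - -395250}{-9 + 1937} = \frac{5152900 + 395250}{1928} = 5548150 \cdot \frac{1}{1928} = \frac{2774075}{964}$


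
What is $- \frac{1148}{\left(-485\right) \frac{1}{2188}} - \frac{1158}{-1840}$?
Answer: $\frac{462231779}{89240} \approx 5179.6$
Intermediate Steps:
$- \frac{1148}{\left(-485\right) \frac{1}{2188}} - \frac{1158}{-1840} = - \frac{1148}{\left(-485\right) \frac{1}{2188}} - - \frac{579}{920} = - \frac{1148}{- \frac{485}{2188}} + \frac{579}{920} = \left(-1148\right) \left(- \frac{2188}{485}\right) + \frac{579}{920} = \frac{2511824}{485} + \frac{579}{920} = \frac{462231779}{89240}$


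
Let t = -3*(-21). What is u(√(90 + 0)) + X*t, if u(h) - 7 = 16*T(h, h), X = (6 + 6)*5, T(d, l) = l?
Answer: 3787 + 48*√10 ≈ 3938.8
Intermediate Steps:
t = 63
X = 60 (X = 12*5 = 60)
u(h) = 7 + 16*h
u(√(90 + 0)) + X*t = (7 + 16*√(90 + 0)) + 60*63 = (7 + 16*√90) + 3780 = (7 + 16*(3*√10)) + 3780 = (7 + 48*√10) + 3780 = 3787 + 48*√10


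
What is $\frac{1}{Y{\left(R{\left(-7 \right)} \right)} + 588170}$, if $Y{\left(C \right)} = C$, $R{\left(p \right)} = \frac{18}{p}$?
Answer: $\frac{7}{4117172} \approx 1.7002 \cdot 10^{-6}$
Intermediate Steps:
$\frac{1}{Y{\left(R{\left(-7 \right)} \right)} + 588170} = \frac{1}{\frac{18}{-7} + 588170} = \frac{1}{18 \left(- \frac{1}{7}\right) + 588170} = \frac{1}{- \frac{18}{7} + 588170} = \frac{1}{\frac{4117172}{7}} = \frac{7}{4117172}$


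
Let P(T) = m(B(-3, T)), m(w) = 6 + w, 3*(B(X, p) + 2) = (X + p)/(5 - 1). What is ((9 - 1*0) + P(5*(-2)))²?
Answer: 20449/144 ≈ 142.01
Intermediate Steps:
B(X, p) = -2 + X/12 + p/12 (B(X, p) = -2 + ((X + p)/(5 - 1))/3 = -2 + ((X + p)/4)/3 = -2 + ((X + p)*(¼))/3 = -2 + (X/4 + p/4)/3 = -2 + (X/12 + p/12) = -2 + X/12 + p/12)
P(T) = 15/4 + T/12 (P(T) = 6 + (-2 + (1/12)*(-3) + T/12) = 6 + (-2 - ¼ + T/12) = 6 + (-9/4 + T/12) = 15/4 + T/12)
((9 - 1*0) + P(5*(-2)))² = ((9 - 1*0) + (15/4 + (5*(-2))/12))² = ((9 + 0) + (15/4 + (1/12)*(-10)))² = (9 + (15/4 - ⅚))² = (9 + 35/12)² = (143/12)² = 20449/144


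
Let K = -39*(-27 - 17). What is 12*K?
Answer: 20592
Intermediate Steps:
K = 1716 (K = -39*(-44) = 1716)
12*K = 12*1716 = 20592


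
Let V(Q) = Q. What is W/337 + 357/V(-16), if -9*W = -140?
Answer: -1080541/48528 ≈ -22.266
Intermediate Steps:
W = 140/9 (W = -⅑*(-140) = 140/9 ≈ 15.556)
W/337 + 357/V(-16) = (140/9)/337 + 357/(-16) = (140/9)*(1/337) + 357*(-1/16) = 140/3033 - 357/16 = -1080541/48528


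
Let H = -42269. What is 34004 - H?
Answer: 76273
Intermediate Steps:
34004 - H = 34004 - 1*(-42269) = 34004 + 42269 = 76273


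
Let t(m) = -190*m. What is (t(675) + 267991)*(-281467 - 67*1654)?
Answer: -54818298185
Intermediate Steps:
(t(675) + 267991)*(-281467 - 67*1654) = (-190*675 + 267991)*(-281467 - 67*1654) = (-128250 + 267991)*(-281467 - 110818) = 139741*(-392285) = -54818298185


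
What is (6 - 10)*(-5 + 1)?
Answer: 16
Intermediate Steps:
(6 - 10)*(-5 + 1) = -4*(-4) = 16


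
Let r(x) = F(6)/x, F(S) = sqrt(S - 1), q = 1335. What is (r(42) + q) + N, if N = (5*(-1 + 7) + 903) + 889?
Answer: 3157 + sqrt(5)/42 ≈ 3157.1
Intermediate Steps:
F(S) = sqrt(-1 + S)
N = 1822 (N = (5*6 + 903) + 889 = (30 + 903) + 889 = 933 + 889 = 1822)
r(x) = sqrt(5)/x (r(x) = sqrt(-1 + 6)/x = sqrt(5)/x)
(r(42) + q) + N = (sqrt(5)/42 + 1335) + 1822 = (1335 + sqrt(5)/42) + 1822 = 3157 + sqrt(5)/42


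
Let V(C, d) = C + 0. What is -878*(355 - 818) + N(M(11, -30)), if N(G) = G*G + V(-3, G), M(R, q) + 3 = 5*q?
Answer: 429920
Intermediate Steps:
V(C, d) = C
M(R, q) = -3 + 5*q
N(G) = -3 + G² (N(G) = G*G - 3 = G² - 3 = -3 + G²)
-878*(355 - 818) + N(M(11, -30)) = -878*(355 - 818) + (-3 + (-3 + 5*(-30))²) = -878*(-463) + (-3 + (-3 - 150)²) = 406514 + (-3 + (-153)²) = 406514 + (-3 + 23409) = 406514 + 23406 = 429920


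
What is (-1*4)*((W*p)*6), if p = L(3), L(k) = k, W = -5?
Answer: 360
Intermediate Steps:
p = 3
(-1*4)*((W*p)*6) = (-1*4)*(-5*3*6) = -(-60)*6 = -4*(-90) = 360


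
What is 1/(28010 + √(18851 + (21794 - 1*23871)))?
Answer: 14005/392271663 - √16774/784543326 ≈ 3.5537e-5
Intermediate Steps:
1/(28010 + √(18851 + (21794 - 1*23871))) = 1/(28010 + √(18851 + (21794 - 23871))) = 1/(28010 + √(18851 - 2077)) = 1/(28010 + √16774)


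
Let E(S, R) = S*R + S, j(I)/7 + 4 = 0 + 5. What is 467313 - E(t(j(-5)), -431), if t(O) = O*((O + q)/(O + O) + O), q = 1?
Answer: 490103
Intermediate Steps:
j(I) = 7 (j(I) = -28 + 7*(0 + 5) = -28 + 7*5 = -28 + 35 = 7)
t(O) = O*(O + (1 + O)/(2*O)) (t(O) = O*((O + 1)/(O + O) + O) = O*((1 + O)/((2*O)) + O) = O*((1 + O)*(1/(2*O)) + O) = O*((1 + O)/(2*O) + O) = O*(O + (1 + O)/(2*O)))
E(S, R) = S + R*S (E(S, R) = R*S + S = S + R*S)
467313 - E(t(j(-5)), -431) = 467313 - (½ + 7² + (½)*7)*(1 - 431) = 467313 - (½ + 49 + 7/2)*(-430) = 467313 - 53*(-430) = 467313 - 1*(-22790) = 467313 + 22790 = 490103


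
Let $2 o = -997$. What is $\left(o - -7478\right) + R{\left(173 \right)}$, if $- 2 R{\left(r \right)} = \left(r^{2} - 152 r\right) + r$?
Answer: $\frac{10153}{2} \approx 5076.5$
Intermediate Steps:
$o = - \frac{997}{2}$ ($o = \frac{1}{2} \left(-997\right) = - \frac{997}{2} \approx -498.5$)
$R{\left(r \right)} = - \frac{r^{2}}{2} + \frac{151 r}{2}$ ($R{\left(r \right)} = - \frac{\left(r^{2} - 152 r\right) + r}{2} = - \frac{r^{2} - 151 r}{2} = - \frac{r^{2}}{2} + \frac{151 r}{2}$)
$\left(o - -7478\right) + R{\left(173 \right)} = \left(- \frac{997}{2} - -7478\right) + \frac{1}{2} \cdot 173 \left(151 - 173\right) = \left(- \frac{997}{2} + 7478\right) + \frac{1}{2} \cdot 173 \left(151 - 173\right) = \frac{13959}{2} + \frac{1}{2} \cdot 173 \left(-22\right) = \frac{13959}{2} - 1903 = \frac{10153}{2}$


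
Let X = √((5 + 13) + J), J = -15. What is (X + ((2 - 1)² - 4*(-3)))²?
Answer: (13 + √3)² ≈ 217.03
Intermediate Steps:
X = √3 (X = √((5 + 13) - 15) = √(18 - 15) = √3 ≈ 1.7320)
(X + ((2 - 1)² - 4*(-3)))² = (√3 + ((2 - 1)² - 4*(-3)))² = (√3 + (1² + 12))² = (√3 + (1 + 12))² = (√3 + 13)² = (13 + √3)²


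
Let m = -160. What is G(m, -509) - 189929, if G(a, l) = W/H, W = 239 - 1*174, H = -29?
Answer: -5508006/29 ≈ -1.8993e+5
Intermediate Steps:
W = 65 (W = 239 - 174 = 65)
G(a, l) = -65/29 (G(a, l) = 65/(-29) = 65*(-1/29) = -65/29)
G(m, -509) - 189929 = -65/29 - 189929 = -5508006/29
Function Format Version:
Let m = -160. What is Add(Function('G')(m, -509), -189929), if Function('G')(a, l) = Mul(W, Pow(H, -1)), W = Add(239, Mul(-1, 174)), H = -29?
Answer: Rational(-5508006, 29) ≈ -1.8993e+5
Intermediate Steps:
W = 65 (W = Add(239, -174) = 65)
Function('G')(a, l) = Rational(-65, 29) (Function('G')(a, l) = Mul(65, Pow(-29, -1)) = Mul(65, Rational(-1, 29)) = Rational(-65, 29))
Add(Function('G')(m, -509), -189929) = Add(Rational(-65, 29), -189929) = Rational(-5508006, 29)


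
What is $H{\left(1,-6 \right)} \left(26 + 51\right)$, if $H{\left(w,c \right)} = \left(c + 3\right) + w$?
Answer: $-154$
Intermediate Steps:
$H{\left(w,c \right)} = 3 + c + w$ ($H{\left(w,c \right)} = \left(3 + c\right) + w = 3 + c + w$)
$H{\left(1,-6 \right)} \left(26 + 51\right) = \left(3 - 6 + 1\right) \left(26 + 51\right) = \left(-2\right) 77 = -154$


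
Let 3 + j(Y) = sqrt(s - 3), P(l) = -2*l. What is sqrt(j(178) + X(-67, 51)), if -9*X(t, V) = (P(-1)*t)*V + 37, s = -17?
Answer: sqrt(6770 + 18*I*sqrt(5))/3 ≈ 27.427 + 0.081529*I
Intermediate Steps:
j(Y) = -3 + 2*I*sqrt(5) (j(Y) = -3 + sqrt(-17 - 3) = -3 + sqrt(-20) = -3 + 2*I*sqrt(5))
X(t, V) = -37/9 - 2*V*t/9 (X(t, V) = -(((-2*(-1))*t)*V + 37)/9 = -((2*t)*V + 37)/9 = -(2*V*t + 37)/9 = -(37 + 2*V*t)/9 = -37/9 - 2*V*t/9)
sqrt(j(178) + X(-67, 51)) = sqrt((-3 + 2*I*sqrt(5)) + (-37/9 - 2/9*51*(-67))) = sqrt((-3 + 2*I*sqrt(5)) + (-37/9 + 2278/3)) = sqrt((-3 + 2*I*sqrt(5)) + 6797/9) = sqrt(6770/9 + 2*I*sqrt(5))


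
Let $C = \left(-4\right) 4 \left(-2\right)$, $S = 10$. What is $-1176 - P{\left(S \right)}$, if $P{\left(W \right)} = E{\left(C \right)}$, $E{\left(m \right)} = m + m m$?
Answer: $-2232$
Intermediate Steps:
$C = 32$ ($C = \left(-16\right) \left(-2\right) = 32$)
$E{\left(m \right)} = m + m^{2}$
$P{\left(W \right)} = 1056$ ($P{\left(W \right)} = 32 \left(1 + 32\right) = 32 \cdot 33 = 1056$)
$-1176 - P{\left(S \right)} = -1176 - 1056 = -2232$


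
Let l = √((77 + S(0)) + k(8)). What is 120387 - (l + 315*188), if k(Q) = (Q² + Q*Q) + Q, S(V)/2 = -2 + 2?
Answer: 61167 - √213 ≈ 61152.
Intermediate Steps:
S(V) = 0 (S(V) = 2*(-2 + 2) = 2*0 = 0)
k(Q) = Q + 2*Q² (k(Q) = (Q² + Q²) + Q = 2*Q² + Q = Q + 2*Q²)
l = √213 (l = √((77 + 0) + 8*(1 + 2*8)) = √(77 + 8*(1 + 16)) = √(77 + 8*17) = √(77 + 136) = √213 ≈ 14.595)
120387 - (l + 315*188) = 120387 - (√213 + 315*188) = 120387 - (√213 + 59220) = 120387 - (59220 + √213) = 120387 + (-59220 - √213) = 61167 - √213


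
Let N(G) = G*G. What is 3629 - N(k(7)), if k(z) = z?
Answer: 3580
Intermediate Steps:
N(G) = G²
3629 - N(k(7)) = 3629 - 1*7² = 3629 - 1*49 = 3629 - 49 = 3580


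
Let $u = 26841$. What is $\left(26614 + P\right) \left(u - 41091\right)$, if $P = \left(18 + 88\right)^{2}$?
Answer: $-539362500$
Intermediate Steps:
$P = 11236$ ($P = 106^{2} = 11236$)
$\left(26614 + P\right) \left(u - 41091\right) = \left(26614 + 11236\right) \left(26841 - 41091\right) = 37850 \left(-14250\right) = -539362500$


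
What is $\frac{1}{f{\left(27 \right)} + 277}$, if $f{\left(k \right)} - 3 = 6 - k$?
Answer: $\frac{1}{259} \approx 0.003861$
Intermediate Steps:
$f{\left(k \right)} = 9 - k$ ($f{\left(k \right)} = 3 - \left(-6 + k\right) = 9 - k$)
$\frac{1}{f{\left(27 \right)} + 277} = \frac{1}{\left(9 - 27\right) + 277} = \frac{1}{-18 + 277} = \frac{1}{259}$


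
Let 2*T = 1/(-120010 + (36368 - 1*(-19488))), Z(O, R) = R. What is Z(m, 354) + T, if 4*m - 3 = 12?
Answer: 45421031/128308 ≈ 354.00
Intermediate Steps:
m = 15/4 (m = ¾ + (¼)*12 = ¾ + 3 = 15/4 ≈ 3.7500)
T = -1/128308 (T = 1/(2*(-120010 + (36368 - 1*(-19488)))) = 1/(2*(-120010 + (36368 + 19488))) = 1/(2*(-120010 + 55856)) = (½)/(-64154) = (½)*(-1/64154) = -1/128308 ≈ -7.7937e-6)
Z(m, 354) + T = 354 - 1/128308 = 45421031/128308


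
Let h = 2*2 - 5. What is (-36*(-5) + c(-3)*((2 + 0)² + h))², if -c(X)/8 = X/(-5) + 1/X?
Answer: 753424/25 ≈ 30137.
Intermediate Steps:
c(X) = -8/X + 8*X/5 (c(X) = -8*(X/(-5) + 1/X) = -8*(X*(-⅕) + 1/X) = -8*(-X/5 + 1/X) = -8*(1/X - X/5) = -8/X + 8*X/5)
h = -1 (h = 4 - 5 = -1)
(-36*(-5) + c(-3)*((2 + 0)² + h))² = (-36*(-5) + (-8/(-3) + (8/5)*(-3))*((2 + 0)² - 1))² = (180 + (-8*(-⅓) - 24/5)*(2² - 1))² = (180 + (8/3 - 24/5)*(4 - 1))² = (180 - 32/15*3)² = (180 - 32/5)² = (868/5)² = 753424/25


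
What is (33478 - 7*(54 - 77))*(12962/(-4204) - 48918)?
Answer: -3459169583763/2102 ≈ -1.6457e+9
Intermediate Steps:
(33478 - 7*(54 - 77))*(12962/(-4204) - 48918) = (33478 - 7*(-23))*(12962*(-1/4204) - 48918) = (33478 + 161)*(-6481/2102 - 48918) = 33639*(-102832117/2102) = -3459169583763/2102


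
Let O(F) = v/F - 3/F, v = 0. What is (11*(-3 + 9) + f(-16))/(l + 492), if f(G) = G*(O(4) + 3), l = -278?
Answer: 15/107 ≈ 0.14019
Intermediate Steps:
O(F) = -3/F (O(F) = 0/F - 3/F = 0 - 3/F = -3/F)
f(G) = 9*G/4 (f(G) = G*(-3/4 + 3) = G*(-3*¼ + 3) = G*(-¾ + 3) = G*(9/4) = 9*G/4)
(11*(-3 + 9) + f(-16))/(l + 492) = (11*(-3 + 9) + (9/4)*(-16))/(-278 + 492) = (11*6 - 36)/214 = (66 - 36)*(1/214) = 30*(1/214) = 15/107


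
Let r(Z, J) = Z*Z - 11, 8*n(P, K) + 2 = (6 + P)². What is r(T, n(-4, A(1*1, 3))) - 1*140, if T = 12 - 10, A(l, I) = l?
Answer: -147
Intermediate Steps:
n(P, K) = -¼ + (6 + P)²/8
T = 2
r(Z, J) = -11 + Z² (r(Z, J) = Z² - 11 = -11 + Z²)
r(T, n(-4, A(1*1, 3))) - 1*140 = (-11 + 2²) - 1*140 = (-11 + 4) - 140 = -7 - 140 = -147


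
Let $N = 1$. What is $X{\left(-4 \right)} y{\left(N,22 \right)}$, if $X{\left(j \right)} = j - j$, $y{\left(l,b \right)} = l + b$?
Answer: $0$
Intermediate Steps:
$y{\left(l,b \right)} = b + l$
$X{\left(j \right)} = 0$
$X{\left(-4 \right)} y{\left(N,22 \right)} = 0 \left(22 + 1\right) = 0 \cdot 23 = 0$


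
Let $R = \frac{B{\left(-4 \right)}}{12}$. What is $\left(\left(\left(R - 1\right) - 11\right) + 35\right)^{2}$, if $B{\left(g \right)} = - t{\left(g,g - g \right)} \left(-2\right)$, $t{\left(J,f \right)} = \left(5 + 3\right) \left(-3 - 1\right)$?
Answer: $\frac{2809}{9} \approx 312.11$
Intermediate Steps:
$t{\left(J,f \right)} = -32$ ($t{\left(J,f \right)} = 8 \left(-4\right) = -32$)
$B{\left(g \right)} = -64$ ($B{\left(g \right)} = \left(-1\right) \left(-32\right) \left(-2\right) = 32 \left(-2\right) = -64$)
$R = - \frac{16}{3}$ ($R = - \frac{64}{12} = \left(-64\right) \frac{1}{12} = - \frac{16}{3} \approx -5.3333$)
$\left(\left(\left(R - 1\right) - 11\right) + 35\right)^{2} = \left(\left(\left(- \frac{16}{3} - 1\right) - 11\right) + 35\right)^{2} = \left(\left(- \frac{19}{3} - 11\right) + 35\right)^{2} = \left(- \frac{52}{3} + 35\right)^{2} = \left(\frac{53}{3}\right)^{2} = \frac{2809}{9}$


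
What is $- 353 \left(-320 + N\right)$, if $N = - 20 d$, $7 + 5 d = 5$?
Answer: $110136$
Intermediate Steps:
$d = - \frac{2}{5}$ ($d = - \frac{7}{5} + \frac{1}{5} \cdot 5 = - \frac{7}{5} + 1 = - \frac{2}{5} \approx -0.4$)
$N = 8$ ($N = \left(-20\right) \left(- \frac{2}{5}\right) = 8$)
$- 353 \left(-320 + N\right) = - 353 \left(-320 + 8\right) = \left(-353\right) \left(-312\right) = 110136$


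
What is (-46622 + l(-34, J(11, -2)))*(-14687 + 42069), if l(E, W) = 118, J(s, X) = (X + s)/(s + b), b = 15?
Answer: -1273372528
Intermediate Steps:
J(s, X) = (X + s)/(15 + s) (J(s, X) = (X + s)/(s + 15) = (X + s)/(15 + s))
(-46622 + l(-34, J(11, -2)))*(-14687 + 42069) = (-46622 + 118)*(-14687 + 42069) = -46504*27382 = -1273372528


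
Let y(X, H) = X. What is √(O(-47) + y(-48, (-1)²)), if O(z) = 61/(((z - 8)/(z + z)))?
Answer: √170170/55 ≈ 7.5003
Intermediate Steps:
O(z) = 122*z/(-8 + z) (O(z) = 61/(((-8 + z)/((2*z)))) = 61/(((-8 + z)*(1/(2*z)))) = 61/(((-8 + z)/(2*z))) = 61*(2*z/(-8 + z)) = 122*z/(-8 + z))
√(O(-47) + y(-48, (-1)²)) = √(122*(-47)/(-8 - 47) - 48) = √(122*(-47)/(-55) - 48) = √(122*(-47)*(-1/55) - 48) = √(5734/55 - 48) = √(3094/55) = √170170/55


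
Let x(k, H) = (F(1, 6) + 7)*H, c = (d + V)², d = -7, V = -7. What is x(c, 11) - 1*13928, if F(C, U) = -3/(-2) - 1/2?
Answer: -13840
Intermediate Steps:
F(C, U) = 1 (F(C, U) = -3*(-½) - 1*½ = 3/2 - ½ = 1)
c = 196 (c = (-7 - 7)² = (-14)² = 196)
x(k, H) = 8*H (x(k, H) = (1 + 7)*H = 8*H)
x(c, 11) - 1*13928 = 8*11 - 1*13928 = 88 - 13928 = -13840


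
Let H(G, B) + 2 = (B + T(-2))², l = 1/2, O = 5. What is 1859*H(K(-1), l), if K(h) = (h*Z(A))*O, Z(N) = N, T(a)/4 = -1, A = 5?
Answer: 76219/4 ≈ 19055.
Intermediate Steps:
T(a) = -4 (T(a) = 4*(-1) = -4)
l = ½ (l = 1*(½) = ½ ≈ 0.50000)
K(h) = 25*h (K(h) = (h*5)*5 = (5*h)*5 = 25*h)
H(G, B) = -2 + (-4 + B)² (H(G, B) = -2 + (B - 4)² = -2 + (-4 + B)²)
1859*H(K(-1), l) = 1859*(-2 + (-4 + ½)²) = 1859*(-2 + (-7/2)²) = 1859*(-2 + 49/4) = 1859*(41/4) = 76219/4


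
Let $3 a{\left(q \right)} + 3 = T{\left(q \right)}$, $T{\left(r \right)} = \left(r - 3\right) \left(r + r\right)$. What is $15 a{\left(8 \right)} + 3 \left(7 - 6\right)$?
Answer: $388$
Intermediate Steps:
$T{\left(r \right)} = 2 r \left(-3 + r\right)$ ($T{\left(r \right)} = \left(-3 + r\right) 2 r = 2 r \left(-3 + r\right)$)
$a{\left(q \right)} = -1 + \frac{2 q \left(-3 + q\right)}{3}$
$15 a{\left(8 \right)} + 3 \left(7 - 6\right) = 15 \left(-1 + \frac{2}{3} \cdot 8 \left(-3 + 8\right)\right) + 3 \left(7 - 6\right) = 15 \left(-1 + \frac{2}{3} \cdot 8 \cdot 5\right) + 3 \cdot 1 = 15 \left(-1 + \frac{80}{3}\right) + 3 = 15 \cdot \frac{77}{3} + 3 = 385 + 3 = 388$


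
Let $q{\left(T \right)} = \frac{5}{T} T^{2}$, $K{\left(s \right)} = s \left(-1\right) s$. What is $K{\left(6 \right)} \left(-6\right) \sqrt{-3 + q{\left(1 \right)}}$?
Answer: $216 \sqrt{2} \approx 305.47$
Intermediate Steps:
$K{\left(s \right)} = - s^{2}$ ($K{\left(s \right)} = - s s = - s^{2}$)
$q{\left(T \right)} = 5 T$
$K{\left(6 \right)} \left(-6\right) \sqrt{-3 + q{\left(1 \right)}} = - 6^{2} \left(-6\right) \sqrt{-3 + 5 \cdot 1} = \left(-1\right) 36 \left(-6\right) \sqrt{-3 + 5} = \left(-36\right) \left(-6\right) \sqrt{2} = 216 \sqrt{2}$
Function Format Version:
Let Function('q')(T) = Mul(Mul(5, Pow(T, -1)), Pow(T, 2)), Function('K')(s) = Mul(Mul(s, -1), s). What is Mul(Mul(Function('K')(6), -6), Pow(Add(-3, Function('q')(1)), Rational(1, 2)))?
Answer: Mul(216, Pow(2, Rational(1, 2))) ≈ 305.47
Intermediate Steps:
Function('K')(s) = Mul(-1, Pow(s, 2)) (Function('K')(s) = Mul(Mul(-1, s), s) = Mul(-1, Pow(s, 2)))
Function('q')(T) = Mul(5, T)
Mul(Mul(Function('K')(6), -6), Pow(Add(-3, Function('q')(1)), Rational(1, 2))) = Mul(Mul(Mul(-1, Pow(6, 2)), -6), Pow(Add(-3, Mul(5, 1)), Rational(1, 2))) = Mul(Mul(Mul(-1, 36), -6), Pow(Add(-3, 5), Rational(1, 2))) = Mul(Mul(-36, -6), Pow(2, Rational(1, 2))) = Mul(216, Pow(2, Rational(1, 2)))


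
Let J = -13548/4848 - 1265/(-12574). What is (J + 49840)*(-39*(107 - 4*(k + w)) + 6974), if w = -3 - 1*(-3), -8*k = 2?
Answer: 174812733007087/1269974 ≈ 1.3765e+8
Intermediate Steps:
k = -¼ (k = -⅛*2 = -¼ ≈ -0.25000)
w = 0 (w = -3 + 3 = 0)
J = -6842493/2539948 (J = -13548*1/4848 - 1265*(-1/12574) = -1129/404 + 1265/12574 = -6842493/2539948 ≈ -2.6940)
(J + 49840)*(-39*(107 - 4*(k + w)) + 6974) = (-6842493/2539948 + 49840)*(-39*(107 - 4*(-¼ + 0)) + 6974) = 126584165827*(-39*(107 - 4*(-¼)) + 6974)/2539948 = 126584165827*(-39*(107 + 1) + 6974)/2539948 = 126584165827*(-39*108 + 6974)/2539948 = 126584165827*(-4212 + 6974)/2539948 = (126584165827/2539948)*2762 = 174812733007087/1269974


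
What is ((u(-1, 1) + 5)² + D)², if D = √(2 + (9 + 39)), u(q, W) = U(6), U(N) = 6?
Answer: 14691 + 1210*√2 ≈ 16402.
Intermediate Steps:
u(q, W) = 6
D = 5*√2 (D = √(2 + 48) = √50 = 5*√2 ≈ 7.0711)
((u(-1, 1) + 5)² + D)² = ((6 + 5)² + 5*√2)² = (11² + 5*√2)² = (121 + 5*√2)²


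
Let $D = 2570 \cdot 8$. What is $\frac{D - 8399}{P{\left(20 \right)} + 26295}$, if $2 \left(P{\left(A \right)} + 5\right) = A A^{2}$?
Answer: $\frac{12161}{30290} \approx 0.40149$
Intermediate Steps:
$D = 20560$
$P{\left(A \right)} = -5 + \frac{A^{3}}{2}$ ($P{\left(A \right)} = -5 + \frac{A A^{2}}{2} = -5 + \frac{A^{3}}{2}$)
$\frac{D - 8399}{P{\left(20 \right)} + 26295} = \frac{20560 - 8399}{\left(-5 + \frac{20^{3}}{2}\right) + 26295} = \frac{12161}{\left(-5 + \frac{1}{2} \cdot 8000\right) + 26295} = \frac{12161}{\left(-5 + 4000\right) + 26295} = \frac{12161}{3995 + 26295} = \frac{12161}{30290}$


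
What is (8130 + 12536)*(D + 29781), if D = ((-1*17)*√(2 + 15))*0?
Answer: 615454146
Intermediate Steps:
D = 0 (D = -17*√17*0 = 0)
(8130 + 12536)*(D + 29781) = (8130 + 12536)*(0 + 29781) = 20666*29781 = 615454146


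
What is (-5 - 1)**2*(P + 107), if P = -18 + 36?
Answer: 4500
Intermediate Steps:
P = 18
(-5 - 1)**2*(P + 107) = (-5 - 1)**2*(18 + 107) = (-6)**2*125 = 36*125 = 4500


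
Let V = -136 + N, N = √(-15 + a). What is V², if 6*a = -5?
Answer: (816 - I*√570)²/36 ≈ 18480.0 - 1082.3*I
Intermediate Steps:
a = -⅚ (a = (⅙)*(-5) = -⅚ ≈ -0.83333)
N = I*√570/6 (N = √(-15 - ⅚) = √(-95/6) = I*√570/6 ≈ 3.9791*I)
V = -136 + I*√570/6 ≈ -136.0 + 3.9791*I
V² = (-136 + I*√570/6)²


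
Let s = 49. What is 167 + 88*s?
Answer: 4479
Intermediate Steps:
167 + 88*s = 167 + 88*49 = 167 + 4312 = 4479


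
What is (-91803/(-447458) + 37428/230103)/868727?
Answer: 12623867911/29815124204438166 ≈ 4.2340e-7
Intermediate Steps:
(-91803/(-447458) + 37428/230103)/868727 = (-91803*(-1/447458) + 37428*(1/230103))*(1/868727) = (91803/447458 + 12476/76701)*(1/868727) = (12623867911/34320476058)*(1/868727) = 12623867911/29815124204438166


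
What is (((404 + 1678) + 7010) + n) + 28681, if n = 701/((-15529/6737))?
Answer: 581854280/15529 ≈ 37469.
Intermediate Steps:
n = -4722637/15529 (n = 701/((-15529*1/6737)) = 701/(-15529/6737) = 701*(-6737/15529) = -4722637/15529 ≈ -304.12)
(((404 + 1678) + 7010) + n) + 28681 = (((404 + 1678) + 7010) - 4722637/15529) + 28681 = ((2082 + 7010) - 4722637/15529) + 28681 = (9092 - 4722637/15529) + 28681 = 136467031/15529 + 28681 = 581854280/15529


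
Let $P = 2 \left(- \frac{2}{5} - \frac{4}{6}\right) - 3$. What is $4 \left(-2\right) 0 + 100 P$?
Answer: $- \frac{1540}{3} \approx -513.33$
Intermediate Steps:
$P = - \frac{77}{15}$ ($P = 2 \left(\left(-2\right) \frac{1}{5} - \frac{2}{3}\right) - 3 = 2 \left(- \frac{2}{5} - \frac{2}{3}\right) - 3 = 2 \left(- \frac{16}{15}\right) - 3 = - \frac{32}{15} - 3 = - \frac{77}{15} \approx -5.1333$)
$4 \left(-2\right) 0 + 100 P = 4 \left(-2\right) 0 + 100 \left(- \frac{77}{15}\right) = \left(-8\right) 0 - \frac{1540}{3} = 0 - \frac{1540}{3} = - \frac{1540}{3}$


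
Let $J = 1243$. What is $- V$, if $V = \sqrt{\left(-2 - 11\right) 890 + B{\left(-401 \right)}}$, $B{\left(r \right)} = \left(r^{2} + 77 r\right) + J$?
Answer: $- \sqrt{119597} \approx -345.83$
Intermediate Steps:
$B{\left(r \right)} = 1243 + r^{2} + 77 r$ ($B{\left(r \right)} = \left(r^{2} + 77 r\right) + 1243 = 1243 + r^{2} + 77 r$)
$V = \sqrt{119597}$ ($V = \sqrt{\left(-2 - 11\right) 890 + \left(1243 + \left(-401\right)^{2} + 77 \left(-401\right)\right)} = \sqrt{\left(-13\right) 890 + \left(1243 + 160801 - 30877\right)} = \sqrt{-11570 + 131167} = \sqrt{119597} \approx 345.83$)
$- V = - \sqrt{119597}$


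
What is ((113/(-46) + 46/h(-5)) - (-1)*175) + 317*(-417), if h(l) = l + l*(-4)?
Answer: -91089239/690 ≈ -1.3201e+5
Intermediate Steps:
h(l) = -3*l (h(l) = l - 4*l = -3*l)
((113/(-46) + 46/h(-5)) - (-1)*175) + 317*(-417) = ((113/(-46) + 46/((-3*(-5)))) - (-1)*175) + 317*(-417) = ((113*(-1/46) + 46/15) - 1*(-175)) - 132189 = ((-113/46 + 46*(1/15)) + 175) - 132189 = ((-113/46 + 46/15) + 175) - 132189 = (421/690 + 175) - 132189 = 121171/690 - 132189 = -91089239/690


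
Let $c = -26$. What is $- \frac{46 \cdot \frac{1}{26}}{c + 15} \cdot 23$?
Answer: $\frac{529}{143} \approx 3.6993$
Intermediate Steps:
$- \frac{46 \cdot \frac{1}{26}}{c + 15} \cdot 23 = - \frac{46 \cdot \frac{1}{26}}{-26 + 15} \cdot 23 = - \frac{46 \cdot \frac{1}{26}}{-11} \cdot 23 = - \frac{23}{13} \left(- \frac{1}{11}\right) 23 = - \frac{\left(-23\right) 23}{143} = \left(-1\right) \left(- \frac{529}{143}\right) = \frac{529}{143}$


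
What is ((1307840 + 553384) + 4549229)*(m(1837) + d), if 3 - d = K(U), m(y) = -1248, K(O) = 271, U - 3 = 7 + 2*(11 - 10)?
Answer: -9718246748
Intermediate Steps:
U = 12 (U = 3 + (7 + 2*(11 - 10)) = 3 + (7 + 2*1) = 3 + (7 + 2) = 3 + 9 = 12)
d = -268 (d = 3 - 1*271 = 3 - 271 = -268)
((1307840 + 553384) + 4549229)*(m(1837) + d) = ((1307840 + 553384) + 4549229)*(-1248 - 268) = (1861224 + 4549229)*(-1516) = 6410453*(-1516) = -9718246748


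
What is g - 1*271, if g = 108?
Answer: -163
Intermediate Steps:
g - 1*271 = 108 - 1*271 = 108 - 271 = -163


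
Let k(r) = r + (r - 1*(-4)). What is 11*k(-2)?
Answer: 0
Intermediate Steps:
k(r) = 4 + 2*r (k(r) = r + (r + 4) = r + (4 + r) = 4 + 2*r)
11*k(-2) = 11*(4 + 2*(-2)) = 11*(4 - 4) = 11*0 = 0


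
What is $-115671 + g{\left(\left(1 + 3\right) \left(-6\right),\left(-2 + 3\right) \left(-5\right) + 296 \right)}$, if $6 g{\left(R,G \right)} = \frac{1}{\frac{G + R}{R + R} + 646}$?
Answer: $- \frac{3555842203}{30741} \approx -1.1567 \cdot 10^{5}$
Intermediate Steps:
$g{\left(R,G \right)} = \frac{1}{6 \left(646 + \frac{G + R}{2 R}\right)}$ ($g{\left(R,G \right)} = \frac{1}{6 \left(\frac{G + R}{R + R} + 646\right)} = \frac{1}{6 \left(\frac{G + R}{2 R} + 646\right)} = \frac{1}{6 \left(646 + \frac{G + R}{2 R}\right)}$)
$-115671 + g{\left(\left(1 + 3\right) \left(-6\right),\left(-2 + 3\right) \left(-5\right) + 296 \right)} = -115671 + \frac{\left(1 + 3\right) \left(-6\right)}{3 \left(\left(\left(-2 + 3\right) \left(-5\right) + 296\right) + 1293 \left(1 + 3\right) \left(-6\right)\right)} = -115671 + \frac{4 \left(-6\right)}{3 \left(\left(1 \left(-5\right) + 296\right) + 1293 \cdot 4 \left(-6\right)\right)} = -115671 + \frac{1}{3} \left(-24\right) \frac{1}{\left(-5 + 296\right) + 1293 \left(-24\right)} = -115671 + \frac{1}{3} \left(-24\right) \frac{1}{291 - 31032} = -115671 + \frac{1}{3} \left(-24\right) \frac{1}{-30741} = -115671 + \frac{1}{3} \left(-24\right) \left(- \frac{1}{30741}\right) = -115671 + \frac{8}{30741} = - \frac{3555842203}{30741}$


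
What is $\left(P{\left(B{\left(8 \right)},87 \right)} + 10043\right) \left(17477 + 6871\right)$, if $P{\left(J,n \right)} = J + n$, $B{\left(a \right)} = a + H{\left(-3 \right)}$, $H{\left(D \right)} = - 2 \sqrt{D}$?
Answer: $246840024 - 48696 i \sqrt{3} \approx 2.4684 \cdot 10^{8} - 84344.0 i$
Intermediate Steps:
$B{\left(a \right)} = a - 2 i \sqrt{3}$ ($B{\left(a \right)} = a - 2 \sqrt{-3} = a - 2 i \sqrt{3}$)
$\left(P{\left(B{\left(8 \right)},87 \right)} + 10043\right) \left(17477 + 6871\right) = \left(\left(\left(8 - 2 i \sqrt{3}\right) + 87\right) + 10043\right) \left(17477 + 6871\right) = \left(\left(95 - 2 i \sqrt{3}\right) + 10043\right) 24348 = \left(10138 - 2 i \sqrt{3}\right) 24348 = 246840024 - 48696 i \sqrt{3}$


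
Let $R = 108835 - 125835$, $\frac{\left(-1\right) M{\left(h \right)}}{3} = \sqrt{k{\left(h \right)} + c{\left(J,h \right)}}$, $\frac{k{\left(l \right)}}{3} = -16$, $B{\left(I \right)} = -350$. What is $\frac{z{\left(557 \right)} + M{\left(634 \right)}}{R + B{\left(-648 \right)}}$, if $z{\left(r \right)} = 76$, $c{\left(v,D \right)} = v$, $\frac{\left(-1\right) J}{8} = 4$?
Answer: $- \frac{38}{8675} + \frac{6 i \sqrt{5}}{8675} \approx -0.0043804 + 0.0015466 i$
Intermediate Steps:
$J = -32$ ($J = \left(-8\right) 4 = -32$)
$k{\left(l \right)} = -48$ ($k{\left(l \right)} = 3 \left(-16\right) = -48$)
$M{\left(h \right)} = - 12 i \sqrt{5}$ ($M{\left(h \right)} = - 3 \sqrt{-48 - 32} = - 3 \sqrt{-80} = - 3 \cdot 4 i \sqrt{5} = - 12 i \sqrt{5}$)
$R = -17000$
$\frac{z{\left(557 \right)} + M{\left(634 \right)}}{R + B{\left(-648 \right)}} = \frac{76 - 12 i \sqrt{5}}{-17000 - 350} = \frac{76 - 12 i \sqrt{5}}{-17350} = \left(76 - 12 i \sqrt{5}\right) \left(- \frac{1}{17350}\right) = - \frac{38}{8675} + \frac{6 i \sqrt{5}}{8675}$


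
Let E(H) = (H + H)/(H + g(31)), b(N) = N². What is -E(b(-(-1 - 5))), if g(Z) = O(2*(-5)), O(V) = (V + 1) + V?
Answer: -72/17 ≈ -4.2353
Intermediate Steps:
O(V) = 1 + 2*V (O(V) = (1 + V) + V = 1 + 2*V)
g(Z) = -19 (g(Z) = 1 + 2*(2*(-5)) = 1 + 2*(-10) = 1 - 20 = -19)
E(H) = 2*H/(-19 + H) (E(H) = (H + H)/(H - 19) = (2*H)/(-19 + H) = 2*H/(-19 + H))
-E(b(-(-1 - 5))) = -2*(-(-1 - 5))²/(-19 + (-(-1 - 5))²) = -2*(-1*(-6))²/(-19 + (-1*(-6))²) = -2*6²/(-19 + 6²) = -2*36/(-19 + 36) = -2*36/17 = -1*72/17 = -72/17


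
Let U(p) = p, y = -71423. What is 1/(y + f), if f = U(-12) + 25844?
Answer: -1/45591 ≈ -2.1934e-5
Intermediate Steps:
f = 25832 (f = -12 + 25844 = 25832)
1/(y + f) = 1/(-71423 + 25832) = 1/(-45591) = -1/45591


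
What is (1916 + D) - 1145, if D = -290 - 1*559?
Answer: -78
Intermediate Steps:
D = -849 (D = -290 - 559 = -849)
(1916 + D) - 1145 = (1916 - 849) - 1145 = 1067 - 1145 = -78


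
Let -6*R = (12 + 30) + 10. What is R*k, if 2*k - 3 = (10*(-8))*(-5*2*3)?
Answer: -10413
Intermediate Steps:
R = -26/3 (R = -((12 + 30) + 10)/6 = -(42 + 10)/6 = -1/6*52 = -26/3 ≈ -8.6667)
k = 2403/2 (k = 3/2 + ((10*(-8))*(-5*2*3))/2 = 3/2 + (-(-800)*3)/2 = 3/2 + (-80*(-30))/2 = 3/2 + (1/2)*2400 = 3/2 + 1200 = 2403/2 ≈ 1201.5)
R*k = -26/3*2403/2 = -10413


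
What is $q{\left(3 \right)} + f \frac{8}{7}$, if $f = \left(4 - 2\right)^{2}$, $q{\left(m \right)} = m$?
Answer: $\frac{53}{7} \approx 7.5714$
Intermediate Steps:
$f = 4$ ($f = 2^{2} = 4$)
$q{\left(3 \right)} + f \frac{8}{7} = 3 + 4 \cdot \frac{8}{7} = 3 + \frac{32}{7} = \frac{53}{7}$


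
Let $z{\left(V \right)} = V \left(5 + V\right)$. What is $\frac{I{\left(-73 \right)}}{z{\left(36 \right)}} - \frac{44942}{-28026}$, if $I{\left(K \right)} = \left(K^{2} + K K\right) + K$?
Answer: $\frac{20166089}{2298132} \approx 8.775$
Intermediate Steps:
$I{\left(K \right)} = K + 2 K^{2}$ ($I{\left(K \right)} = \left(K^{2} + K^{2}\right) + K = 2 K^{2} + K = K + 2 K^{2}$)
$\frac{I{\left(-73 \right)}}{z{\left(36 \right)}} - \frac{44942}{-28026} = \frac{\left(-73\right) \left(1 + 2 \left(-73\right)\right)}{36 \left(5 + 36\right)} - \frac{44942}{-28026} = \frac{\left(-73\right) \left(1 - 146\right)}{36 \cdot 41} - - \frac{22471}{14013} = \frac{\left(-73\right) \left(-145\right)}{1476} + \frac{22471}{14013} = 10585 \cdot \frac{1}{1476} + \frac{22471}{14013} = \frac{10585}{1476} + \frac{22471}{14013} = \frac{20166089}{2298132}$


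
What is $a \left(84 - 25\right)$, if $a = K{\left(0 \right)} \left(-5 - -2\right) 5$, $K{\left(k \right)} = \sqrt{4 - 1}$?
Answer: $- 885 \sqrt{3} \approx -1532.9$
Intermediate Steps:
$K{\left(k \right)} = \sqrt{3}$
$a = - 15 \sqrt{3}$ ($a = \sqrt{3} \left(-5 - -2\right) 5 = \sqrt{3} \left(-5 + 2\right) 5 = \sqrt{3} \left(-3\right) 5 = - 3 \sqrt{3} \cdot 5 = - 15 \sqrt{3} \approx -25.981$)
$a \left(84 - 25\right) = - 15 \sqrt{3} \left(84 - 25\right) = - 15 \sqrt{3} \cdot 59 = - 885 \sqrt{3}$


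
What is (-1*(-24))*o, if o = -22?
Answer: -528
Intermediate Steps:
(-1*(-24))*o = -1*(-24)*(-22) = 24*(-22) = -528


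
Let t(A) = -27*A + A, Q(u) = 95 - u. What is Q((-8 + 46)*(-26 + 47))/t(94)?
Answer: 703/2444 ≈ 0.28764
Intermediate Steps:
t(A) = -26*A
Q((-8 + 46)*(-26 + 47))/t(94) = (95 - (-8 + 46)*(-26 + 47))/((-26*94)) = (95 - 38*21)/(-2444) = (95 - 1*798)*(-1/2444) = (95 - 798)*(-1/2444) = -703*(-1/2444) = 703/2444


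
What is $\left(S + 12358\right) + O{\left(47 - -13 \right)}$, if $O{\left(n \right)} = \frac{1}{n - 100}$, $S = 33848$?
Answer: $\frac{1848239}{40} \approx 46206.0$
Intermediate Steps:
$O{\left(n \right)} = \frac{1}{-100 + n}$
$\left(S + 12358\right) + O{\left(47 - -13 \right)} = \left(33848 + 12358\right) + \frac{1}{-100 + \left(47 - -13\right)} = 46206 + \frac{1}{-100 + \left(47 + 13\right)} = 46206 + \frac{1}{-100 + 60} = 46206 + \frac{1}{-40} = 46206 - \frac{1}{40} = \frac{1848239}{40}$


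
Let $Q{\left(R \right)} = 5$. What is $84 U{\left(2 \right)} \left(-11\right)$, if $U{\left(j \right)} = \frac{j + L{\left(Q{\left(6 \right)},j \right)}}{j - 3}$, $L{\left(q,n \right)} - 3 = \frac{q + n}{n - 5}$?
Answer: $2464$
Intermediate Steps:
$L{\left(q,n \right)} = 3 + \frac{n + q}{-5 + n}$ ($L{\left(q,n \right)} = 3 + \frac{q + n}{n - 5} = 3 + \frac{n + q}{-5 + n}$)
$U{\left(j \right)} = \frac{j + \frac{-10 + 4 j}{-5 + j}}{-3 + j}$ ($U{\left(j \right)} = \frac{j + \frac{-15 + 5 + 4 j}{-5 + j}}{j - 3} = \frac{j + \frac{-10 + 4 j}{-5 + j}}{-3 + j}$)
$84 U{\left(2 \right)} \left(-11\right) = 84 \frac{-10 + 2^{2} - 2}{15 + 2^{2} - 16} \left(-11\right) = 84 \frac{-10 + 4 - 2}{15 + 4 - 16} \left(-11\right) = 84 \cdot \frac{1}{3} \left(-8\right) \left(-11\right) = 84 \left(- \frac{8}{3}\right) \left(-11\right) = \left(-224\right) \left(-11\right) = 2464$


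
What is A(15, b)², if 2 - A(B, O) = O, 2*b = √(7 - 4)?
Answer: (4 - √3)²/4 ≈ 1.2859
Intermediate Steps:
b = √3/2 (b = √(7 - 4)/2 = √3/2 ≈ 0.86602)
A(B, O) = 2 - O
A(15, b)² = (2 - √3/2)²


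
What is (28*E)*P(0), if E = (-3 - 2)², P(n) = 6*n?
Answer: 0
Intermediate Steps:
E = 25 (E = (-5)² = 25)
(28*E)*P(0) = (28*25)*(6*0) = 700*0 = 0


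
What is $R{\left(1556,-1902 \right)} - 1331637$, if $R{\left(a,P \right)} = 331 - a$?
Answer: $-1332862$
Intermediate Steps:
$R{\left(1556,-1902 \right)} - 1331637 = \left(331 - 1556\right) - 1331637 = -1225 - 1331637 = -1332862$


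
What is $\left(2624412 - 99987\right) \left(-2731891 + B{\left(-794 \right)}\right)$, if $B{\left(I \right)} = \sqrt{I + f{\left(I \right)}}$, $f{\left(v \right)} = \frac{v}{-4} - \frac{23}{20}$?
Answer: $-6896453937675 + \frac{504885 i \sqrt{59665}}{2} \approx -6.8965 \cdot 10^{12} + 6.1663 \cdot 10^{7} i$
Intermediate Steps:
$f{\left(v \right)} = - \frac{23}{20} - \frac{v}{4}$ ($f{\left(v \right)} = v \left(- \frac{1}{4}\right) - \frac{23}{20} = - \frac{v}{4} - \frac{23}{20} = - \frac{23}{20} - \frac{v}{4}$)
$B{\left(I \right)} = \sqrt{- \frac{23}{20} + \frac{3 I}{4}}$ ($B{\left(I \right)} = \sqrt{I - \left(\frac{23}{20} + \frac{I}{4}\right)} = \sqrt{- \frac{23}{20} + \frac{3 I}{4}}$)
$\left(2624412 - 99987\right) \left(-2731891 + B{\left(-794 \right)}\right) = \left(2624412 - 99987\right) \left(-2731891 + \frac{\sqrt{-115 + 75 \left(-794\right)}}{10}\right) = 2524425 \left(-2731891 + \frac{\sqrt{-115 - 59550}}{10}\right) = 2524425 \left(-2731891 + \frac{\sqrt{-59665}}{10}\right) = 2524425 \left(-2731891 + \frac{i \sqrt{59665}}{10}\right) = -6896453937675 + \frac{504885 i \sqrt{59665}}{2}$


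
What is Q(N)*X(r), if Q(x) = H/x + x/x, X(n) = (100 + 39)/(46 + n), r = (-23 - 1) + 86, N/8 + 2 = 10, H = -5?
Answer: 8201/6912 ≈ 1.1865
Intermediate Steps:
N = 64 (N = -16 + 8*10 = -16 + 80 = 64)
r = 62 (r = -24 + 86 = 62)
X(n) = 139/(46 + n)
Q(x) = 1 - 5/x (Q(x) = -5/x + x/x = -5/x + 1 = 1 - 5/x)
Q(N)*X(r) = ((-5 + 64)/64)*(139/(46 + 62)) = ((1/64)*59)*(139/108) = 59*(139*(1/108))/64 = (59/64)*(139/108) = 8201/6912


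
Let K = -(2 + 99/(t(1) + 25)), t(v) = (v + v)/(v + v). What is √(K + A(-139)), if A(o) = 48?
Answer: √28522/26 ≈ 6.4956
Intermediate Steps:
t(v) = 1 (t(v) = (2*v)/((2*v)) = (2*v)*(1/(2*v)) = 1)
K = -151/26 (K = -(2 + 99/(1 + 25)) = -(2 + 99/26) = -1*151/26 = -151/26 ≈ -5.8077)
√(K + A(-139)) = √(-151/26 + 48) = √(1097/26) = √28522/26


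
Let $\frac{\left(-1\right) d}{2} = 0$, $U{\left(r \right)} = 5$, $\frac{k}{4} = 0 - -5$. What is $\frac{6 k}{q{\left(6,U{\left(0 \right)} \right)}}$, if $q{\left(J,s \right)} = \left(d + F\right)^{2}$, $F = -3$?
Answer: $\frac{40}{3} \approx 13.333$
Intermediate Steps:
$k = 20$ ($k = 4 \left(0 - -5\right) = 4 \left(0 + 5\right) = 4 \cdot 5 = 20$)
$d = 0$ ($d = \left(-2\right) 0 = 0$)
$q{\left(J,s \right)} = 9$ ($q{\left(J,s \right)} = \left(0 - 3\right)^{2} = \left(-3\right)^{2} = 9$)
$\frac{6 k}{q{\left(6,U{\left(0 \right)} \right)}} = \frac{6 \cdot 20}{9} = 120 \cdot \frac{1}{9} = \frac{40}{3}$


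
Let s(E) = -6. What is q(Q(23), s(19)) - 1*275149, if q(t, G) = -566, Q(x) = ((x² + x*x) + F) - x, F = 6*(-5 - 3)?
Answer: -275715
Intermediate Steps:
F = -48 (F = 6*(-8) = -48)
Q(x) = -48 - x + 2*x² (Q(x) = ((x² + x*x) - 48) - x = ((x² + x²) - 48) - x = (2*x² - 48) - x = (-48 + 2*x²) - x = -48 - x + 2*x²)
q(Q(23), s(19)) - 1*275149 = -566 - 1*275149 = -566 - 275149 = -275715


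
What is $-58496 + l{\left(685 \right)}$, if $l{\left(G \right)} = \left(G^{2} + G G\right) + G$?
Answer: $880639$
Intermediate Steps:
$l{\left(G \right)} = G + 2 G^{2}$ ($l{\left(G \right)} = \left(G^{2} + G^{2}\right) + G = 2 G^{2} + G = G + 2 G^{2}$)
$-58496 + l{\left(685 \right)} = -58496 + 685 \left(1 + 2 \cdot 685\right) = -58496 + 685 \left(1 + 1370\right) = -58496 + 685 \cdot 1371 = -58496 + 939135 = 880639$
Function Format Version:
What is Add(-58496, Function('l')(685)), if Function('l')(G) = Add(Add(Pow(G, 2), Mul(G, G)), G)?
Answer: 880639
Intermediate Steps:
Function('l')(G) = Add(G, Mul(2, Pow(G, 2))) (Function('l')(G) = Add(Add(Pow(G, 2), Pow(G, 2)), G) = Add(Mul(2, Pow(G, 2)), G) = Add(G, Mul(2, Pow(G, 2))))
Add(-58496, Function('l')(685)) = Add(-58496, Mul(685, Add(1, Mul(2, 685)))) = Add(-58496, Mul(685, Add(1, 1370))) = Add(-58496, Mul(685, 1371)) = Add(-58496, 939135) = 880639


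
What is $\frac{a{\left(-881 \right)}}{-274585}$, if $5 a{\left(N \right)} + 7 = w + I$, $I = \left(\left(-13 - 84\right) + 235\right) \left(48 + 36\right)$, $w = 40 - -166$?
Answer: $- \frac{11791}{1372925} \approx -0.0085882$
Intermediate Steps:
$w = 206$ ($w = 40 + 166 = 206$)
$I = 11592$ ($I = \left(-97 + 235\right) 84 = 138 \cdot 84 = 11592$)
$a{\left(N \right)} = \frac{11791}{5}$ ($a{\left(N \right)} = - \frac{7}{5} + \frac{206 + 11592}{5} = - \frac{7}{5} + \frac{1}{5} \cdot 11798 = - \frac{7}{5} + \frac{11798}{5} = \frac{11791}{5}$)
$\frac{a{\left(-881 \right)}}{-274585} = \frac{11791}{5 \left(-274585\right)} = \frac{11791}{5} \left(- \frac{1}{274585}\right) = - \frac{11791}{1372925}$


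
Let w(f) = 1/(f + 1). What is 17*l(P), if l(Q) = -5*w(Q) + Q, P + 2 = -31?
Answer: -17867/32 ≈ -558.34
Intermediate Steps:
P = -33 (P = -2 - 31 = -33)
w(f) = 1/(1 + f)
l(Q) = Q - 5/(1 + Q) (l(Q) = -5/(1 + Q) + Q = Q - 5/(1 + Q))
17*l(P) = 17*((-5 - 33*(1 - 33))/(1 - 33)) = 17*((-5 - 33*(-32))/(-32)) = 17*(-(-5 + 1056)/32) = 17*(-1/32*1051) = 17*(-1051/32) = -17867/32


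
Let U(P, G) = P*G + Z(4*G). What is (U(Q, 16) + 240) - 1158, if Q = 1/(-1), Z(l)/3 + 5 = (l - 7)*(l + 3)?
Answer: 10508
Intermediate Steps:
Z(l) = -15 + 3*(-7 + l)*(3 + l) (Z(l) = -15 + 3*((l - 7)*(l + 3)) = -15 + 3*((-7 + l)*(3 + l)) = -15 + 3*(-7 + l)*(3 + l))
Q = -1
U(P, G) = -78 - 48*G + 48*G² + G*P (U(P, G) = P*G + (-78 - 48*G + 3*(4*G)²) = G*P + (-78 - 48*G + 3*(16*G²)) = G*P + (-78 - 48*G + 48*G²) = -78 - 48*G + 48*G² + G*P)
(U(Q, 16) + 240) - 1158 = ((-78 - 48*16 + 48*16² + 16*(-1)) + 240) - 1158 = ((-78 - 768 + 48*256 - 16) + 240) - 1158 = ((-78 - 768 + 12288 - 16) + 240) - 1158 = (11426 + 240) - 1158 = 11666 - 1158 = 10508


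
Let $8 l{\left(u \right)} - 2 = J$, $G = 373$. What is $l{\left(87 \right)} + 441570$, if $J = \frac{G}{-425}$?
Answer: $\frac{1501338477}{3400} \approx 4.4157 \cdot 10^{5}$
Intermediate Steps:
$J = - \frac{373}{425}$ ($J = \frac{373}{-425} = 373 \left(- \frac{1}{425}\right) = - \frac{373}{425} \approx -0.87765$)
$l{\left(u \right)} = \frac{477}{3400}$ ($l{\left(u \right)} = \frac{1}{4} + \frac{1}{8} \left(- \frac{373}{425}\right) = \frac{1}{4} - \frac{373}{3400} = \frac{477}{3400}$)
$l{\left(87 \right)} + 441570 = \frac{477}{3400} + 441570 = \frac{1501338477}{3400}$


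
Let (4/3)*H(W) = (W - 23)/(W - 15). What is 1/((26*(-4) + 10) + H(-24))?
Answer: -52/4841 ≈ -0.010742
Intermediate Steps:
H(W) = 3*(-23 + W)/(4*(-15 + W)) (H(W) = 3*((W - 23)/(W - 15))/4 = 3*((-23 + W)/(-15 + W))/4 = 3*(-23 + W)/(4*(-15 + W)))
1/((26*(-4) + 10) + H(-24)) = 1/((26*(-4) + 10) + 3*(-23 - 24)/(4*(-15 - 24))) = 1/((-104 + 10) + (¾)*(-47)/(-39)) = 1/(-94 + (¾)*(-1/39)*(-47)) = 1/(-94 + 47/52) = 1/(-4841/52) = -52/4841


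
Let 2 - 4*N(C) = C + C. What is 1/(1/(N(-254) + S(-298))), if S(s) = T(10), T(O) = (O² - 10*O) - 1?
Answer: 253/2 ≈ 126.50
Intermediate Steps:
T(O) = -1 + O² - 10*O
S(s) = -1 (S(s) = -1 + 10² - 10*10 = -1 + 100 - 100 = -1)
N(C) = ½ - C/2 (N(C) = ½ - (C + C)/4 = ½ - C/2)
1/(1/(N(-254) + S(-298))) = 1/(1/((½ - ½*(-254)) - 1)) = 1/(1/((½ + 127) - 1)) = 1/(1/(255/2 - 1)) = 1/(1/(253/2)) = 1/(2/253) = 253/2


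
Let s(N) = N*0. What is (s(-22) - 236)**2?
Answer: 55696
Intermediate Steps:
s(N) = 0
(s(-22) - 236)**2 = (0 - 236)**2 = (-236)**2 = 55696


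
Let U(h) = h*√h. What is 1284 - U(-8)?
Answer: 1284 + 16*I*√2 ≈ 1284.0 + 22.627*I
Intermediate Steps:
U(h) = h^(3/2)
1284 - U(-8) = 1284 - (-8)^(3/2) = 1284 - (-16)*I*√2 = 1284 + 16*I*√2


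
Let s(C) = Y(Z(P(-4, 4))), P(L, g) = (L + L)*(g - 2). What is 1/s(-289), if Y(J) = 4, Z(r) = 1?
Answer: ¼ ≈ 0.25000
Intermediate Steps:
P(L, g) = 2*L*(-2 + g) (P(L, g) = (2*L)*(-2 + g) = 2*L*(-2 + g))
s(C) = 4
1/s(-289) = 1/4 = ¼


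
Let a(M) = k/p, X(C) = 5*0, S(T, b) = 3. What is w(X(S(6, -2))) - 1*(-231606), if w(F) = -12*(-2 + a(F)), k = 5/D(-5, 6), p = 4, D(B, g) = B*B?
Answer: 1158147/5 ≈ 2.3163e+5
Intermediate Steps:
X(C) = 0
D(B, g) = B**2
k = 1/5 (k = 5/((-5)**2) = 5/25 = 5*(1/25) = 1/5 ≈ 0.20000)
a(M) = 1/20 (a(M) = (1/5)/4 = (1/5)*(1/4) = 1/20)
w(F) = 117/5 (w(F) = -12*(-2 + 1/20) = -12*(-39/20) = 117/5)
w(X(S(6, -2))) - 1*(-231606) = 117/5 - 1*(-231606) = 117/5 + 231606 = 1158147/5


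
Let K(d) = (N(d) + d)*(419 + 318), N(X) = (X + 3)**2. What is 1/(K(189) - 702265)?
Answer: 1/26605796 ≈ 3.7586e-8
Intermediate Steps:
N(X) = (3 + X)**2
K(d) = 737*d + 737*(3 + d)**2 (K(d) = ((3 + d)**2 + d)*(419 + 318) = (d + (3 + d)**2)*737 = 737*d + 737*(3 + d)**2)
1/(K(189) - 702265) = 1/((737*189 + 737*(3 + 189)**2) - 702265) = 1/((139293 + 737*192**2) - 702265) = 1/((139293 + 737*36864) - 702265) = 1/((139293 + 27168768) - 702265) = 1/(27308061 - 702265) = 1/26605796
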